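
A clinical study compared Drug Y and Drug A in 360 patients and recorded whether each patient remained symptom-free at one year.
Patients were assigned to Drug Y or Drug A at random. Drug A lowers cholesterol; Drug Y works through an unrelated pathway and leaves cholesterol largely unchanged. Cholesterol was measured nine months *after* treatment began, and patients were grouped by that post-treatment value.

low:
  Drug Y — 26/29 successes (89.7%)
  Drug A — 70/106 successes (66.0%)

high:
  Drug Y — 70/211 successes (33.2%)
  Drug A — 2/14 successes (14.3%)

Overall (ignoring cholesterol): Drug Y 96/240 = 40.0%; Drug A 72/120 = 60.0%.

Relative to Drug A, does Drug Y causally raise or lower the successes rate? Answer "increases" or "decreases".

Cholesterol is downstream of the drug. One should not condition on a consequence of treatment, so the overall rates are the right comparison.
Pooled: Drug Y 40.0% vs Drug A 60.0%; Drug A is higher overall.

decreases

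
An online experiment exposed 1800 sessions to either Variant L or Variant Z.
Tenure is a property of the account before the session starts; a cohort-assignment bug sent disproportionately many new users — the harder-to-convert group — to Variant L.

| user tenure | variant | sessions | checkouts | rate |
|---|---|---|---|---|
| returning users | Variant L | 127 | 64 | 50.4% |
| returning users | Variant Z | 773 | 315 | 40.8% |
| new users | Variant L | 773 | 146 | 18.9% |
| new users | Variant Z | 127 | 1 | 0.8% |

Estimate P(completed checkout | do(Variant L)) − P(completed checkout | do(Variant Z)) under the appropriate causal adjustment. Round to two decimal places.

+0.14

Here user tenure is a common cause — it drives both which variant a case falls under and the outcome. The crude comparison mixes populations; the stratum-specific rates are the causally relevant ones.
Adjusting over the population distribution of user tenure: 0.500·(0.504−0.408) + 0.500·(0.189−0.008) = +0.139.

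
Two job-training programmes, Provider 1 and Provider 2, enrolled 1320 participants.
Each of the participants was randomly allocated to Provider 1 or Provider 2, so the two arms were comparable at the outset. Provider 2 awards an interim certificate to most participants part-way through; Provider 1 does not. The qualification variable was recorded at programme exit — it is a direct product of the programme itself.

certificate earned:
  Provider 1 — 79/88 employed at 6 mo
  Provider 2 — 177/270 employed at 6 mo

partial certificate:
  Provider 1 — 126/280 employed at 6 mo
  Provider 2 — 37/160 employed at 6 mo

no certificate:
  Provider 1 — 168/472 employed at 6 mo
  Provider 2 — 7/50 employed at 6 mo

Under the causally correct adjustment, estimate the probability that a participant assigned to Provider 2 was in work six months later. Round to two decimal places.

Within every qualification attained during the programme level Provider 1 has the higher rate, yet pooled Provider 2 does — Simpson's reversal.
The distribution of qualification attained during the programme is itself part of what the programme does — it is an intermediate outcome. Holding it fixed would remove that part of the effect; the total effect is the pooled difference.
So P(outcome | do(Provider 2)) is just the pooled rate for Provider 2: 221/480 = 0.460.

0.46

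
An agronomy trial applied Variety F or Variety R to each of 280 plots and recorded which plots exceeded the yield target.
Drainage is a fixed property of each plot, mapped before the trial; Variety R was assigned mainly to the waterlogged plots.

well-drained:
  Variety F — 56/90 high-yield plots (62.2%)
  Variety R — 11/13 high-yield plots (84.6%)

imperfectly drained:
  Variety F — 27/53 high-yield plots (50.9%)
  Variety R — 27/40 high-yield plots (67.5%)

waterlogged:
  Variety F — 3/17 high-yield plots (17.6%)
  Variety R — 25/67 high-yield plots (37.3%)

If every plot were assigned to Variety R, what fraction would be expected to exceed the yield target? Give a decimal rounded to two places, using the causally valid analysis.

0.65

The field drainage-specific comparison favours Variety R throughout, but the pooled figures favour Variety F. The question is whether to condition on field drainage.
The imbalance in field drainage arose from how plots were allocated, not from anything the variety did; and field drainage independently affects the outcome. The pooled gap is confounded — condition on field drainage.
Standardising Variety R to the population field drainage mix: 0.368·11/13 + 0.332·27/40 + 0.300·25/67 = 0.647.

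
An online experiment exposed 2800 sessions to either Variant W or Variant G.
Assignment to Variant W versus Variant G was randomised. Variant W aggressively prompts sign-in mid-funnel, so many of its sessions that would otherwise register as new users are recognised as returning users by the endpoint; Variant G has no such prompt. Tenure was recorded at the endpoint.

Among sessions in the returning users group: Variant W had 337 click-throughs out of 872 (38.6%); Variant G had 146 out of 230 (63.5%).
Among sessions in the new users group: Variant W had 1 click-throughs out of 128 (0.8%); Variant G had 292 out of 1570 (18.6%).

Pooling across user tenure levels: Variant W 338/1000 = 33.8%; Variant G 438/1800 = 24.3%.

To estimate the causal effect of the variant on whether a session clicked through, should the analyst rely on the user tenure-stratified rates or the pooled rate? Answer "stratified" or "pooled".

Because the variant influences user tenure, user tenure is a post-treatment mediator, not a confounder. Stratifying on it would bias the estimate; the causal effect is the crude pooled difference.
Pooled: Variant W 33.8% vs Variant G 24.3%; Variant W is higher overall.

pooled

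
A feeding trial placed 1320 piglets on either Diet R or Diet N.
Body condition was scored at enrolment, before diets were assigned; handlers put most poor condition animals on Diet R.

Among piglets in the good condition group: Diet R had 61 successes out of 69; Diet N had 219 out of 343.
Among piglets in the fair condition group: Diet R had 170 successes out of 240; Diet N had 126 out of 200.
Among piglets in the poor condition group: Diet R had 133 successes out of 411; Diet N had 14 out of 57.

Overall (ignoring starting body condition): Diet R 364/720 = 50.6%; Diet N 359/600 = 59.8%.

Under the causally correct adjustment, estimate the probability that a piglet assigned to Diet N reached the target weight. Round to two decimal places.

Starting body condition is set before the diet has any effect — it is not caused by the diet — and it independently drives the outcome. That makes it a confounder, so the causal comparison is within starting body condition levels.
Standardising Diet N to the population starting body condition mix: 0.312·219/343 + 0.333·126/200 + 0.355·14/57 = 0.496.

0.50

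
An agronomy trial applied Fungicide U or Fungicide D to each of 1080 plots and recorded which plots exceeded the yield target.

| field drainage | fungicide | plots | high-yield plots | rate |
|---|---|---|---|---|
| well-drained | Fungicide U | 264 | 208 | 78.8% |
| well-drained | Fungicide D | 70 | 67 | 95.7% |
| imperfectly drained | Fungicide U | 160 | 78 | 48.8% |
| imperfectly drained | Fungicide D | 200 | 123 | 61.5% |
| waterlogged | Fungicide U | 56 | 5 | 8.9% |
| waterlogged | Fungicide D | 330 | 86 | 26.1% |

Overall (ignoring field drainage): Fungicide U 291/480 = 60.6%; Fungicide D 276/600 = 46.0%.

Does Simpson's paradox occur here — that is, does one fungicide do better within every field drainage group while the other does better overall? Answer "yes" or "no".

yes

Within each field drainage level (well-drained 78.8% vs 95.7%; imperfectly drained 48.8% vs 61.5%; waterlogged 8.9% vs 26.1%), Fungicide D has the higher rate every time. Pooled: 60.6% vs 46.0% — Fungicide U has the higher rate overall. The two comparisons disagree.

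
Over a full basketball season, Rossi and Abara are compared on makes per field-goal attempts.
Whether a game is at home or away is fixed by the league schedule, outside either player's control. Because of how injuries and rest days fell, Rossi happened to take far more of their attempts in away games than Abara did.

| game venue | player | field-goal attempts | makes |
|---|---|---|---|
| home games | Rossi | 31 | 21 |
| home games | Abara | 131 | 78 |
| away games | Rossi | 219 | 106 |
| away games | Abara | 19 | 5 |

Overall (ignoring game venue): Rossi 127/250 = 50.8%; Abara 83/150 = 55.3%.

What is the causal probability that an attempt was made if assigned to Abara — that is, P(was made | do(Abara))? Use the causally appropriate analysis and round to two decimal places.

Within every game venue level Rossi has the higher rate, yet pooled Abara does — Simpson's reversal.
Game venue is set before the player has any effect — it is not caused by the player — and it independently drives the outcome. That makes it a confounder, so the causal comparison is within game venue levels.
Standardising Abara to the population game venue mix: 0.405·78/131 + 0.595·5/19 = 0.398.

0.40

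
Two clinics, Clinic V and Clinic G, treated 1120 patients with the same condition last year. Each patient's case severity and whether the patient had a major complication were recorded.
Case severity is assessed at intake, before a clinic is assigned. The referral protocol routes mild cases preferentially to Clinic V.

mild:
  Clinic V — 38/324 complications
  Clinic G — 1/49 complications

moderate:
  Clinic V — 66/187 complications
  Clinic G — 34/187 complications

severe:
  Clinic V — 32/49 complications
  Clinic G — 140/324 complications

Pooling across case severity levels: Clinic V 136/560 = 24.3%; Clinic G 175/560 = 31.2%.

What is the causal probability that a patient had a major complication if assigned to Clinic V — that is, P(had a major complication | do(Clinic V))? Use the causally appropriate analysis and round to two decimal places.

0.37

Case severity differs across clinics for reasons unrelated to any effect of the clinic itself, and it separately predicts the outcome — a classic confounder. We must compare within case severity levels.
Standardising Clinic V to the population case severity mix: 0.333·38/324 + 0.334·66/187 + 0.333·32/49 = 0.374.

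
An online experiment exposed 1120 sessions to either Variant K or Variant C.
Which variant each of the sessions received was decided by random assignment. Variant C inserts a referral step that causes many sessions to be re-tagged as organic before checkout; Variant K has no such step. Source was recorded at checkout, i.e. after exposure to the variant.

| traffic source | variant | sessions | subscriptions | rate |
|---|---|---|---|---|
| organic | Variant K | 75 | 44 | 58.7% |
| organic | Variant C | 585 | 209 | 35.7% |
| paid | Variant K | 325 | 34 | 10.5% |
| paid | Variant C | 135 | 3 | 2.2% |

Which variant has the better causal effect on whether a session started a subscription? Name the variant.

Stratifying would compare variants among sessions the variants themselves sorted into traffic source groups — a form of selection on an intermediate. The unconditioned pooled rates give the total causal effect.
Pooled: Variant K 19.5% vs Variant C 29.4%; Variant C is higher overall.

Variant C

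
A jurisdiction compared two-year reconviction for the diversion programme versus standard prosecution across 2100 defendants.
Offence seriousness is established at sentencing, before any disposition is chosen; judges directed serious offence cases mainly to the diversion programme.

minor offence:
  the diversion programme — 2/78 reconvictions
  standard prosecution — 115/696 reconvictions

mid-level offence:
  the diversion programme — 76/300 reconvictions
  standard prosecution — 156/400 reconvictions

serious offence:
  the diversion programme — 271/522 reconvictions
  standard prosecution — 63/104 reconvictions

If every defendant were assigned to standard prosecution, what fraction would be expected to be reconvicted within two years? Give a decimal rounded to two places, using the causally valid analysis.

0.37

Within every offence seriousness level the diversion programme has the lower rate, yet pooled standard prosecution does — Simpson's reversal.
Nothing the disposition does changes offence seriousness; the imbalance is an allocation artefact. With offence seriousness also predicting the outcome, the pooled figure is confounded, and the within-stratum comparison is the causal one.
Standardising standard prosecution to the population offence seriousness mix: 0.369·115/696 + 0.333·156/400 + 0.298·63/104 = 0.371.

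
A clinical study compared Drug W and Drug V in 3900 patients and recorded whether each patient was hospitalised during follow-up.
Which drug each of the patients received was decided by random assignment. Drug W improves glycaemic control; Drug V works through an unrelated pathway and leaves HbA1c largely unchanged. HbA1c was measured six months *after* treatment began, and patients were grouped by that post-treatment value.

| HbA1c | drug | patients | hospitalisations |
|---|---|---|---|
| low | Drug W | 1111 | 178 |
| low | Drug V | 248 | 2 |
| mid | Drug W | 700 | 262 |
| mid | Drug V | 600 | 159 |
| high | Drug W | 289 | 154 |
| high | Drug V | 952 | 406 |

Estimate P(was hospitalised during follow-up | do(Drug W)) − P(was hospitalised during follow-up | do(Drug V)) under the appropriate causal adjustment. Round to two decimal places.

The stratified and pooled comparisons disagree (Drug V wins within each HbA1c; Drug W wins overall), so the answer turns on the causal role of HbA1c.
The distribution of HbA1c is itself part of what the drug does — it is an intermediate outcome. Holding it fixed would remove that part of the effect; the total effect is the pooled difference.
The causal difference is the pooled difference: 0.283 − 0.315 = -0.032.

-0.03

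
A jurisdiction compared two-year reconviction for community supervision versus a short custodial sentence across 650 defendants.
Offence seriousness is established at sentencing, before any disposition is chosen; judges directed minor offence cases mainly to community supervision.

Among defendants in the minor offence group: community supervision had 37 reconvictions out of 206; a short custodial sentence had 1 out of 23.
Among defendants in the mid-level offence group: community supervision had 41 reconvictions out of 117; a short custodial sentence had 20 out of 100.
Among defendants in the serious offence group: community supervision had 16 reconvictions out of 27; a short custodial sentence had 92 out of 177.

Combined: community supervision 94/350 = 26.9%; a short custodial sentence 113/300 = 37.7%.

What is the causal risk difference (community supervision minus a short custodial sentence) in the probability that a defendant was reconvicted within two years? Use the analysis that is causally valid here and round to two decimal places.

+0.12

The stratified and pooled comparisons disagree (a short custodial sentence wins within each offence seriousness; community supervision wins overall), so the answer turns on the causal role of offence seriousness.
Since offence seriousness is a pre-existing factor (not a product of the disposition) and it affects the outcome on its own, it is a confounder. The stratified rates, not the pooled rate, identify the causal effect.
Adjusting over the population distribution of offence seriousness: 0.352·(0.180−0.043) + 0.334·(0.350−0.200) + 0.314·(0.593−0.520) = +0.121.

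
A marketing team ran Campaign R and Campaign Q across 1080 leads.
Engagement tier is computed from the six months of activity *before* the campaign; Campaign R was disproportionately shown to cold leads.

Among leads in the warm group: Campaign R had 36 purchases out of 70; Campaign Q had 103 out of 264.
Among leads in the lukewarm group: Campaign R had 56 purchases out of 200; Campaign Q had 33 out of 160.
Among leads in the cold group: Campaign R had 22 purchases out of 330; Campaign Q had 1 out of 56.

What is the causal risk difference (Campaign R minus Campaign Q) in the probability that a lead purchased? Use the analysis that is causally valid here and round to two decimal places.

Within every engagement tier level Campaign R has the higher rate, yet pooled Campaign Q does — Simpson's reversal.
Since engagement tier is a pre-existing factor (not a product of the campaign) and it affects the outcome on its own, it is a confounder. The stratified rates, not the pooled rate, identify the causal effect.
Adjusting over the population distribution of engagement tier: 0.309·(0.514−0.390) + 0.333·(0.280−0.206) + 0.357·(0.067−0.018) = +0.080.

+0.08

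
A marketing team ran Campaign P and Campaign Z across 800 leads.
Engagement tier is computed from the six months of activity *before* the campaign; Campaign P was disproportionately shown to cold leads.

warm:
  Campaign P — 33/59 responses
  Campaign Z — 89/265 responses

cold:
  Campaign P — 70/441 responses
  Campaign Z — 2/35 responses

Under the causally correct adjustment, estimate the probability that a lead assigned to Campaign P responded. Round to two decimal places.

Engagement tier satisfies the back-door criterion: it is not a descendant of the campaign, and it blocks the spurious path from campaign to outcome. Adjusting for it (i.e., using the within-engagement tier rates) gives the causal effect.
Standardising Campaign P to the population engagement tier mix: 0.405·33/59 + 0.595·70/441 = 0.321.

0.32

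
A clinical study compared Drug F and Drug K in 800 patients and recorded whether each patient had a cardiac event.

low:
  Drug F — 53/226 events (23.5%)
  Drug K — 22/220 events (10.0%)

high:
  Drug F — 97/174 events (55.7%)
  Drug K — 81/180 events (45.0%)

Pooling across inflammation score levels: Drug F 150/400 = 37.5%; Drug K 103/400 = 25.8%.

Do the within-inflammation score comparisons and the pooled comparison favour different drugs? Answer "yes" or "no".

no

Within each inflammation score level (low 23.5% vs 10.0%; high 55.7% vs 45.0%), Drug K has the lower rate every time. Pooled: 37.5% vs 25.8% — Drug K has the lower rate overall. They agree.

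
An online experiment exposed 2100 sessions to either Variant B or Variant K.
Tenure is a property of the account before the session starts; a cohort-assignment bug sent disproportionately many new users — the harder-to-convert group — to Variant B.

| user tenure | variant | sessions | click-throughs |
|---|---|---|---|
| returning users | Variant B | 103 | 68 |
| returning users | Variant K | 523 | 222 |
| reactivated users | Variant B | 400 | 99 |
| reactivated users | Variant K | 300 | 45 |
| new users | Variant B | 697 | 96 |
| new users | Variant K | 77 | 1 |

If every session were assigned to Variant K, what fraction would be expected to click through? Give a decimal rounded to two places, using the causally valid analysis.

0.18

The stratified and pooled comparisons disagree (Variant B wins within each user tenure; Variant K wins overall), so the answer turns on the causal role of user tenure.
User tenure is set before the variant has any effect — it is not caused by the variant — and it independently drives the outcome. That makes it a confounder, so the causal comparison is within user tenure levels.
Standardising Variant K to the population user tenure mix: 0.298·222/523 + 0.333·45/300 + 0.369·1/77 = 0.181.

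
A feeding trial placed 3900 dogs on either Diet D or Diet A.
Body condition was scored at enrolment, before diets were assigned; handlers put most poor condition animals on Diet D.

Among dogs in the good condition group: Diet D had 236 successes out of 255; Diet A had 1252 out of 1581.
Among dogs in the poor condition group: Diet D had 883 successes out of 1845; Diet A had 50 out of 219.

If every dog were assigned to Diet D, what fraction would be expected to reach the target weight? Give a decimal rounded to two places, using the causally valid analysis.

Nothing the diet does changes starting body condition; the imbalance is an allocation artefact. With starting body condition also predicting the outcome, the pooled figure is confounded, and the within-stratum comparison is the causal one.
Standardising Diet D to the population starting body condition mix: 0.471·236/255 + 0.529·883/1845 = 0.689.

0.69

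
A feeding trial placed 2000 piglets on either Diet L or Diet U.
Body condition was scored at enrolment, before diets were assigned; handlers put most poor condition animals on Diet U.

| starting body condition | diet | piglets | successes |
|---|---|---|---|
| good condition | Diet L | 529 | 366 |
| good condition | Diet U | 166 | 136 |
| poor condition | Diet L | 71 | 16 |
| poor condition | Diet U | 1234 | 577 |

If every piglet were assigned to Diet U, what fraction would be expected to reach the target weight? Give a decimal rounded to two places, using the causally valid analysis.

0.59

The stratified and pooled comparisons disagree (Diet U wins within each starting body condition; Diet L wins overall), so the answer turns on the causal role of starting body condition.
Nothing the diet does changes starting body condition; the imbalance is an allocation artefact. With starting body condition also predicting the outcome, the pooled figure is confounded, and the within-stratum comparison is the causal one.
Standardising Diet U to the population starting body condition mix: 0.347·136/166 + 0.652·577/1234 = 0.590.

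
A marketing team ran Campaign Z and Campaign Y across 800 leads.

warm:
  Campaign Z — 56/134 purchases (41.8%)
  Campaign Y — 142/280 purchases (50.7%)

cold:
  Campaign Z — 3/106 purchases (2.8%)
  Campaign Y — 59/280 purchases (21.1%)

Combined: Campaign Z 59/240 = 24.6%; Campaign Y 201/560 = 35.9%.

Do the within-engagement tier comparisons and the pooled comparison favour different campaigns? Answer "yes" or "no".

no

Within each engagement tier level (warm 41.8% vs 50.7%; cold 2.8% vs 21.1%), Campaign Y has the higher rate every time. Pooled: 24.6% vs 35.9% — Campaign Y has the higher rate overall. They agree.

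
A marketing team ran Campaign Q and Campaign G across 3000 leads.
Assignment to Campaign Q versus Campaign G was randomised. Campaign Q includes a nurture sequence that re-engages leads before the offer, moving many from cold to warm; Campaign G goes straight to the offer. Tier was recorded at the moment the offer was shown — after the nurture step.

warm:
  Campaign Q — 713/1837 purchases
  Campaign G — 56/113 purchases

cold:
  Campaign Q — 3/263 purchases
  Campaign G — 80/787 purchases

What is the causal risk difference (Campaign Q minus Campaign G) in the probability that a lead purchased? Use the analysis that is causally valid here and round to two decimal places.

Because the campaign influences engagement tier, engagement tier is a post-treatment mediator, not a confounder. Stratifying on it would bias the estimate; the causal effect is the crude pooled difference.
The causal difference is the pooled difference: 0.341 − 0.151 = +0.190.

+0.19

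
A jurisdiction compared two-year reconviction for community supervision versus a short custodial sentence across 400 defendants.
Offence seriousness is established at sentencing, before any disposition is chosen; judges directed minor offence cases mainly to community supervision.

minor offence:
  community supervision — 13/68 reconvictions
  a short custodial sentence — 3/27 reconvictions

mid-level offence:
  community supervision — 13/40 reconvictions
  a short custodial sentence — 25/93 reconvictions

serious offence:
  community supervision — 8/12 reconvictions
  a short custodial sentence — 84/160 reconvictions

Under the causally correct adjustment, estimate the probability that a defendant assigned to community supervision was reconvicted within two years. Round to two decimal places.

0.44

a short custodial sentence is lower inside every offence seriousness stratum but community supervision is lower in aggregate. Whether to stratify depends on how offence seriousness relates to the disposition.
Since offence seriousness is a pre-existing factor (not a product of the disposition) and it affects the outcome on its own, it is a confounder. The stratified rates, not the pooled rate, identify the causal effect.
Standardising community supervision to the population offence seriousness mix: 0.237·13/68 + 0.333·13/40 + 0.430·8/12 = 0.440.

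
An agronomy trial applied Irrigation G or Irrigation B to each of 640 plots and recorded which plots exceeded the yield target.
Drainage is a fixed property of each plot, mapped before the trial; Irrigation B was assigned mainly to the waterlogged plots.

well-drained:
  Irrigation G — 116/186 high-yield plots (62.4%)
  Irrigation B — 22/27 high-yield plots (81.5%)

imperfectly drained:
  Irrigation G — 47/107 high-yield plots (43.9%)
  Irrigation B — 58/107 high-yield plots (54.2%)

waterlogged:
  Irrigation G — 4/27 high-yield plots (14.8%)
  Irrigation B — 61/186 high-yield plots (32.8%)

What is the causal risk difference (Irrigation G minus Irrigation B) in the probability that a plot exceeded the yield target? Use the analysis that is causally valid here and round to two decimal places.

-0.16

The imbalance in field drainage arose from how plots were allocated, not from anything the irrigation did; and field drainage independently affects the outcome. The pooled gap is confounded — condition on field drainage.
Adjusting over the population distribution of field drainage: 0.333·(0.624−0.815) + 0.334·(0.439−0.542) + 0.333·(0.148−0.328) = -0.158.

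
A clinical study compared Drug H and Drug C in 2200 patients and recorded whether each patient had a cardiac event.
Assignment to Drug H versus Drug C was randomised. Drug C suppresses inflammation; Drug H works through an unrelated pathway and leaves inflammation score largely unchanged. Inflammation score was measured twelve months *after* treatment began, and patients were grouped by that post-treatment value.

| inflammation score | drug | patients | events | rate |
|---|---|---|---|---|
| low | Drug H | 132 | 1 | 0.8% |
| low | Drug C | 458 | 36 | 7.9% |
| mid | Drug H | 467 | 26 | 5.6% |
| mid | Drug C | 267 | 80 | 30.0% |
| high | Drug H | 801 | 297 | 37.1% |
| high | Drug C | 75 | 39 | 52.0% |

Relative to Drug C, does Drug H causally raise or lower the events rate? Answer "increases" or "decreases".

Stratifying would compare drugs among patients the drugs themselves sorted into inflammation score groups — a form of selection on an intermediate. The unconditioned pooled rates give the total causal effect.
Pooled: Drug H 23.1% vs Drug C 19.4%; Drug C is lower overall.

increases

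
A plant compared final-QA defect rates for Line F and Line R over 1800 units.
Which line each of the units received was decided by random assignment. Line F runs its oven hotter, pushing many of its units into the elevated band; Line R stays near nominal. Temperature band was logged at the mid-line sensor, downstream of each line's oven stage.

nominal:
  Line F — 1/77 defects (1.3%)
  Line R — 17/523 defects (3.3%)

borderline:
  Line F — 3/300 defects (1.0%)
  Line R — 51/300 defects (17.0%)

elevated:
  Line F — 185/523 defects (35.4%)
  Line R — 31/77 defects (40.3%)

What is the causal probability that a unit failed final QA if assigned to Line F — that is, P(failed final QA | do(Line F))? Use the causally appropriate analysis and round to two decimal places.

0.21

The distribution of in-process temperature band is itself part of what the line does — it is an intermediate outcome. Holding it fixed would remove that part of the effect; the total effect is the pooled difference.
So P(outcome | do(Line F)) is just the pooled rate for Line F: 189/900 = 0.210.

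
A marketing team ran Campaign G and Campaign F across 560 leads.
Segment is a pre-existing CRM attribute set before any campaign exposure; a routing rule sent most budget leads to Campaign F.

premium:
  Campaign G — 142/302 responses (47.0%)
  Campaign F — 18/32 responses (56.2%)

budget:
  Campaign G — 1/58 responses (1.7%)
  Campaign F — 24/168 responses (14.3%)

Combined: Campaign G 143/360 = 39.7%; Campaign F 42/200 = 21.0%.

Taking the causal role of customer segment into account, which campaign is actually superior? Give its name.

Campaign F

The customer segment-specific comparison favours Campaign F throughout, but the pooled figures favour Campaign G. The question is whether to condition on customer segment.
Customer segment satisfies the back-door criterion: it is not a descendant of the campaign, and it blocks the spurious path from campaign to outcome. Adjusting for it (i.e., using the within-customer segment rates) gives the causal effect.
Within each level — premium: 47.0% vs 56.2%; budget: 1.7% vs 14.3% — Campaign F is higher every time.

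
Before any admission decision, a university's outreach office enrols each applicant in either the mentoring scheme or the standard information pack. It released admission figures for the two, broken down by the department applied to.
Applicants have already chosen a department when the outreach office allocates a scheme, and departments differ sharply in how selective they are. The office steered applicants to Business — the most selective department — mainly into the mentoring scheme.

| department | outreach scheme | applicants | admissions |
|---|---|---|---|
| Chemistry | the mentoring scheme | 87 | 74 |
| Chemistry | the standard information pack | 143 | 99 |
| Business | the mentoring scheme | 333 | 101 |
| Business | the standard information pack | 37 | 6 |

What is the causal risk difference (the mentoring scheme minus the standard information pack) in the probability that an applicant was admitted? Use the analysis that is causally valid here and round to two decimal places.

the mentoring scheme is higher inside every department stratum but the standard information pack is higher in aggregate. Whether to stratify depends on how department relates to the outreach scheme.
Department is set before the outreach scheme has any effect — it is not caused by the outreach scheme — and it independently drives the outcome. That makes it a confounder, so the causal comparison is within department levels.
Adjusting over the population distribution of department: 0.383·(0.851−0.692) + 0.617·(0.303−0.162) = +0.148.

+0.15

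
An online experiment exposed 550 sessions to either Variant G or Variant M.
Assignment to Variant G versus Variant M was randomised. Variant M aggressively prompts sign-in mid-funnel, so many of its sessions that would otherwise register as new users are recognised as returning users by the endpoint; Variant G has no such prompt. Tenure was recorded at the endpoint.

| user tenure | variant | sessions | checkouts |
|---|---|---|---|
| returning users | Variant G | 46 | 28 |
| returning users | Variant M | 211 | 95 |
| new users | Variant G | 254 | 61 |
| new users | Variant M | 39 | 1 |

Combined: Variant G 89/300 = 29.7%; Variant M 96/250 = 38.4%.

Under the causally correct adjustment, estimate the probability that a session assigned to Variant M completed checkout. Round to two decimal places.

0.38

Because the variant influences user tenure, user tenure is a post-treatment mediator, not a confounder. Stratifying on it would bias the estimate; the causal effect is the crude pooled difference.
So P(outcome | do(Variant M)) is just the pooled rate for Variant M: 96/250 = 0.384.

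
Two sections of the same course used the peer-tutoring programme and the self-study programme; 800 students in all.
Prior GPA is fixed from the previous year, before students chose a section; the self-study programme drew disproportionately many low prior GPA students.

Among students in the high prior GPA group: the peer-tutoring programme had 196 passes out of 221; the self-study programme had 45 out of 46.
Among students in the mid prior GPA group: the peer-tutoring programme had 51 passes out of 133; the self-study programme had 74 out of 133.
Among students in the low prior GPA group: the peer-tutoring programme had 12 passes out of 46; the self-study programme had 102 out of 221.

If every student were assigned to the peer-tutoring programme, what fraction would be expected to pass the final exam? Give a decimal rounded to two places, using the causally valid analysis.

0.51

The stratified and pooled comparisons disagree (the self-study programme wins within each prior GPA band; the peer-tutoring programme wins overall), so the answer turns on the causal role of prior GPA band.
The imbalance in prior GPA band arose from how students were allocated, not from anything the teaching method did; and prior GPA band independently affects the outcome. The pooled gap is confounded — condition on prior GPA band.
Standardising the peer-tutoring programme to the population prior GPA band mix: 0.334·196/221 + 0.333·51/133 + 0.334·12/46 = 0.511.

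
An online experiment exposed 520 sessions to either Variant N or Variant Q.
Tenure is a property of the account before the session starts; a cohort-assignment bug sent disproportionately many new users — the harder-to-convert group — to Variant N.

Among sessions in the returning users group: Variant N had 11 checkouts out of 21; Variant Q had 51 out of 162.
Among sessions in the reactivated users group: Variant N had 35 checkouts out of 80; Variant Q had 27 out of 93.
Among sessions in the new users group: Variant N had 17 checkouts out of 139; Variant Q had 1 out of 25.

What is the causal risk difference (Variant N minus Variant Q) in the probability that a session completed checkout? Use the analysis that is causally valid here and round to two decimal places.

User tenure is set before the variant has any effect — it is not caused by the variant — and it independently drives the outcome. That makes it a confounder, so the causal comparison is within user tenure levels.
Adjusting over the population distribution of user tenure: 0.352·(0.524−0.315) + 0.333·(0.438−0.290) + 0.315·(0.122−0.040) = +0.148.

+0.15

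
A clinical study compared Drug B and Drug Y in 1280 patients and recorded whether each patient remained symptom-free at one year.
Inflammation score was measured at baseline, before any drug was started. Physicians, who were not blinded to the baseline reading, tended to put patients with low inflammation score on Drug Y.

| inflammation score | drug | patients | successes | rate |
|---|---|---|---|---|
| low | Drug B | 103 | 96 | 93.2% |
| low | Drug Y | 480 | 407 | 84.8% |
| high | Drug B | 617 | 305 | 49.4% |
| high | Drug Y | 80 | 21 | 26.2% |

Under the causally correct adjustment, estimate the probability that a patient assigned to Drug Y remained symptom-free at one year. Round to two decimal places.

0.53

Within every inflammation score level Drug B has the higher rate, yet pooled Drug Y does — Simpson's reversal.
Inflammation score differs across drugs for reasons unrelated to any effect of the drug itself, and it separately predicts the outcome — a classic confounder. We must compare within inflammation score levels.
Standardising Drug Y to the population inflammation score mix: 0.455·407/480 + 0.545·21/80 = 0.529.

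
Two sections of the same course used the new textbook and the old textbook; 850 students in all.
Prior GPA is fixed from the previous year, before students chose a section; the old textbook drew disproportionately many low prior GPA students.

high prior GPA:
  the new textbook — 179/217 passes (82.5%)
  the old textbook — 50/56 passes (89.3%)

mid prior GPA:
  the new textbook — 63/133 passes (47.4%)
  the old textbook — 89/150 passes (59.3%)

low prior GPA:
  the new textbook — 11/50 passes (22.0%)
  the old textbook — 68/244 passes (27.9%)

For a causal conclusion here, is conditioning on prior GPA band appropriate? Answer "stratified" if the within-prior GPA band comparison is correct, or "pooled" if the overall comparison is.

the old textbook is higher inside every prior GPA band stratum but the new textbook is higher in aggregate. Whether to stratify depends on how prior GPA band relates to the teaching method.
Prior GPA band is set before the teaching method has any effect — it is not caused by the teaching method — and it independently drives the outcome. That makes it a confounder, so the causal comparison is within prior GPA band levels.
Within each level — high prior GPA: 82.5% vs 89.3%; mid prior GPA: 47.4% vs 59.3%; low prior GPA: 22.0% vs 27.9% — the old textbook is higher every time.

stratified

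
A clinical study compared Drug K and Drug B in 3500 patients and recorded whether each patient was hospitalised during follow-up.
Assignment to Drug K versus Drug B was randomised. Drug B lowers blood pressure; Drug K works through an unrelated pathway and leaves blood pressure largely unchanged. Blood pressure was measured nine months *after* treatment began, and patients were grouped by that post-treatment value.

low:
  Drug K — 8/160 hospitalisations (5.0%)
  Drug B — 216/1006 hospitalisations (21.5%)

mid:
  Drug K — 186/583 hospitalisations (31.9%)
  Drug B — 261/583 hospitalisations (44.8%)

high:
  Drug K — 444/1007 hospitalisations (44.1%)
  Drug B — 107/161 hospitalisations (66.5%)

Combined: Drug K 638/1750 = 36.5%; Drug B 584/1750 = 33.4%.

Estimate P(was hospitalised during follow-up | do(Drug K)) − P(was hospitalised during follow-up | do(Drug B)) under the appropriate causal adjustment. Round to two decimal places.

The blood pressure-specific comparison favours Drug K throughout, but the pooled figures favour Drug B. The question is whether to condition on blood pressure.
Blood pressure is recorded after the drug and is itself shifted by it — it sits on the causal path from drug to outcome. Conditioning on a mediator would strip out part of the effect we want; the pooled comparison gives the total causal effect.
The causal difference is the pooled difference: 0.365 − 0.334 = +0.031.

+0.03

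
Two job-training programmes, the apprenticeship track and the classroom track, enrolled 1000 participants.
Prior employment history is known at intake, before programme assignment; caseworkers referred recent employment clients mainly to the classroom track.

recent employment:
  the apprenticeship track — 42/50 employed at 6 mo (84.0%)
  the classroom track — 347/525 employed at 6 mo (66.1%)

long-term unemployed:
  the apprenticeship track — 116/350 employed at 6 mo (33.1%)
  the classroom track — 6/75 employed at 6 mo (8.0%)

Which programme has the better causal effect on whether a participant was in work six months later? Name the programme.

the apprenticeship track

Within every prior employment history level the apprenticeship track has the higher rate, yet pooled the classroom track does — Simpson's reversal.
Nothing the programme does changes prior employment history; the imbalance is an allocation artefact. With prior employment history also predicting the outcome, the pooled figure is confounded, and the within-stratum comparison is the causal one.
Within each level — recent employment: 84.0% vs 66.1%; long-term unemployed: 33.1% vs 8.0% — the apprenticeship track is higher every time.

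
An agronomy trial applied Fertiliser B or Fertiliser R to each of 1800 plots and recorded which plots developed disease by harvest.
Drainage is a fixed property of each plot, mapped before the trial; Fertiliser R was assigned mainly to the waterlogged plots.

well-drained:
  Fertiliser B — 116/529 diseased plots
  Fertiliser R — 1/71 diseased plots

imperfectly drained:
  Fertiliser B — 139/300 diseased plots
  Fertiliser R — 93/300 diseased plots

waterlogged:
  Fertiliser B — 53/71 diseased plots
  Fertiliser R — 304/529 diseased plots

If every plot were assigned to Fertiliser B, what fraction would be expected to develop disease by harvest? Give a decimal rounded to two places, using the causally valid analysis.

Within every field drainage level Fertiliser R has the lower rate, yet pooled Fertiliser B does — Simpson's reversal.
Field drainage satisfies the back-door criterion: it is not a descendant of the fertiliser, and it blocks the spurious path from fertiliser to outcome. Adjusting for it (i.e., using the within-field drainage rates) gives the causal effect.
Standardising Fertiliser B to the population field drainage mix: 0.333·116/529 + 0.333·139/300 + 0.333·53/71 = 0.476.

0.48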